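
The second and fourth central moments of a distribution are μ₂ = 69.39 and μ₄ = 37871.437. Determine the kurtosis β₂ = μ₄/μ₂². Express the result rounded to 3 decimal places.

7.865

μ₂² = 69.39² = 4814.97210
μ₄/μ₂² = 37871.437 / 4814.97210 = 7.86535
β₂ ≈ 7.865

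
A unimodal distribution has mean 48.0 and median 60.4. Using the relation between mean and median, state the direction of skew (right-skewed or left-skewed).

left-skewed

mean − median = 48.0 − 60.4 = -12.4
mean < median ⇒ the longer tail is on the left ⇒ left-skewed (negatively skewed).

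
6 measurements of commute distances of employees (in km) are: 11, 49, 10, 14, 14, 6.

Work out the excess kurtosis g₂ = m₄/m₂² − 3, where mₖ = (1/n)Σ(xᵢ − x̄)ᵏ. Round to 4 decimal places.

x̄ = 17.3333
Σ(xᵢ − x̄)² = 1247.3333 ⇒ m₂ = 207.88889
Σ(xᵢ − x̄)⁴ = 1026809.1111 ⇒ m₄ = 171134.85185
m₂² = 43217.79012
g₂ = m₄/m₂² − 3 = 3.95982 − 3 ≈ 0.9598

0.9598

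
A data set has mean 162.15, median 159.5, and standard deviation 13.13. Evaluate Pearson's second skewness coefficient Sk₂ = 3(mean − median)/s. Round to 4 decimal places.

Sk₂ = 3(162.15 − 159.5) / 13.13 = 3 × 2.6500 / 13.13
    = 7.9500 / 13.13 ≈ 0.6055

0.6055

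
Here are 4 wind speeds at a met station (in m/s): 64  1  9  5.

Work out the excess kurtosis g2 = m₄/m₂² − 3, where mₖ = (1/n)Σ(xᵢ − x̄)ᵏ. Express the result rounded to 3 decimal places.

-0.699

x̄ = 19.7500
Σ(xᵢ − x̄)² = 2642.7500 ⇒ m₂ = 660.68750
Σ(xᵢ − x̄)⁴ = 4018293.0781 ⇒ m₄ = 1004573.26953
m₂² = 436507.97266
g2 = m₄/m₂² − 3 = 2.30139 − 3 ≈ -0.699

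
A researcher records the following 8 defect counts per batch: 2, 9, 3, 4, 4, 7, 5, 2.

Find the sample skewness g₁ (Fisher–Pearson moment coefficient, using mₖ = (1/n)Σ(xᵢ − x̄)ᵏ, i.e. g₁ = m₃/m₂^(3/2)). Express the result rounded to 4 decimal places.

x̄ = (2 + 9 + 3 + 4 + 4 + 7 + 5 + 2) / 8 = 4.5000
deviations (xᵢ − x̄): -2.5000, 4.5000, -1.5000, -0.5000, -0.5000, 2.5000, 0.5000, -2.5000
Σ(xᵢ − x̄)² = 42.0000 ⇒ m₂ = 42.0000/8 = 5.25000
Σ(xᵢ − x̄)³ = 72.0000 ⇒ m₃ = 72.0000/8 = 9.00000
m₂^(3/2) = 5.25000^(1.5) = 12.02926
g₁ = m₃ / m₂^(3/2) = 9.00000 / 12.02926 ≈ 0.7482

0.7482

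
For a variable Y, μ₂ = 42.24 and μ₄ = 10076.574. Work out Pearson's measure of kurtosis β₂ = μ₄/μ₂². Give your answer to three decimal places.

5.648

μ₂² = 42.24² = 1784.21760
μ₄/μ₂² = 10076.574 / 1784.21760 = 5.64761
β₂ ≈ 5.648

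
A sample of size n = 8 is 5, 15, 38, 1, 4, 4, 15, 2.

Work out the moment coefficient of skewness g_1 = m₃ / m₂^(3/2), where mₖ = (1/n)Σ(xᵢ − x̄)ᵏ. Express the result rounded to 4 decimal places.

1.5101

x̄ = (5 + 15 + 38 + 1 + 4 + 4 + 15 + 2) / 8 = 10.5000
deviations (xᵢ − x̄): -5.5000, 4.5000, 27.5000, -9.5000, -6.5000, -6.5000, 4.5000, -8.5000
Σ(xᵢ − x̄)² = 1074.0000 ⇒ m₂ = 1074.0000/8 = 134.25000
Σ(xᵢ − x̄)³ = 18792.0000 ⇒ m₃ = 18792.0000/8 = 2349.00000
m₂^(3/2) = 134.25000^(1.5) = 1555.50511
g_1 = m₃ / m₂^(3/2) = 2349.00000 / 1555.50511 ≈ 1.5101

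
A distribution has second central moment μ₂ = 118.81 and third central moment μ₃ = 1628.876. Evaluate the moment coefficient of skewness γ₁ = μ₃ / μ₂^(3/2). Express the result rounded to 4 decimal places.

1.2578

σ = √μ₂ = √118.81 = 10.90000
σ³ = μ₂^(3/2) = 1295.02900
γ₁ = μ₃/σ³ = 1628.876 / 1295.02900 ≈ 1.2578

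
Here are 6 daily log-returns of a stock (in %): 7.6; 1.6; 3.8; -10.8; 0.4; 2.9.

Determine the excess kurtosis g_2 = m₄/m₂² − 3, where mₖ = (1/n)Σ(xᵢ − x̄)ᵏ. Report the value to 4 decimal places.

0.3043

x̄ = 0.9167
Σ(xᵢ − x̄)² = 194.9283 ⇒ m₂ = 32.48806
Σ(xᵢ − x̄)⁴ = 20925.8893 ⇒ m₄ = 3487.64822
m₂² = 1055.47375
g_2 = m₄/m₂² − 3 = 3.30434 − 3 ≈ 0.3043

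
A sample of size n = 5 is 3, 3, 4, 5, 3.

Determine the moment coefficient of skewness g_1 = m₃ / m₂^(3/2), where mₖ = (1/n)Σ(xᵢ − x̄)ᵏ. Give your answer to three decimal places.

0.844

x̄ = (3 + 3 + 4 + 5 + 3) / 5 = 3.6000
deviations (xᵢ − x̄): -0.6000, -0.6000, 0.4000, 1.4000, -0.6000
Σ(xᵢ − x̄)² = 3.2000 ⇒ m₂ = 3.2000/5 = 0.64000
Σ(xᵢ − x̄)³ = 2.1600 ⇒ m₃ = 2.1600/5 = 0.43200
m₂^(3/2) = 0.64000^(1.5) = 0.51200
g_1 = m₃ / m₂^(3/2) = 0.43200 / 0.51200 ≈ 0.844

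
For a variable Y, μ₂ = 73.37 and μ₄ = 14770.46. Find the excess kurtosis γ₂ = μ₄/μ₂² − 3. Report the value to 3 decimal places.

-0.256

μ₂² = 73.37² = 5383.15690
μ₄/μ₂² = 14770.46 / 5383.15690 = 2.74383
γ₂ = 2.74383 − 3 ≈ -0.256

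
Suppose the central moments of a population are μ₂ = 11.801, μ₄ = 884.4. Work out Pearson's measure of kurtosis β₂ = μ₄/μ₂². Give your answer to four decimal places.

6.3505

μ₂² = 11.801² = 139.26360
μ₄/μ₂² = 884.4 / 139.26360 = 6.35055
β₂ ≈ 6.3505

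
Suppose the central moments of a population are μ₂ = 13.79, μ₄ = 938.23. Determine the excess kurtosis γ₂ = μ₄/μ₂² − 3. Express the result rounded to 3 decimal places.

μ₂² = 13.79² = 190.16410
μ₄/μ₂² = 938.23 / 190.16410 = 4.93379
γ₂ = 4.93379 − 3 ≈ 1.934

1.934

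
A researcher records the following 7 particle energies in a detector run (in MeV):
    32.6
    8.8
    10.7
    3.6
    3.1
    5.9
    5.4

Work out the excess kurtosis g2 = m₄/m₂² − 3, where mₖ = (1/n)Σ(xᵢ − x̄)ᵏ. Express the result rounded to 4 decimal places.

1.5387

x̄ = 10.0143
Σ(xᵢ − x̄)² = 639.2286 ⇒ m₂ = 91.31837
Σ(xᵢ − x̄)⁴ = 264937.3505 ⇒ m₄ = 37848.19293
m₂² = 8339.04421
g2 = m₄/m₂² − 3 = 4.53867 − 3 ≈ 1.5387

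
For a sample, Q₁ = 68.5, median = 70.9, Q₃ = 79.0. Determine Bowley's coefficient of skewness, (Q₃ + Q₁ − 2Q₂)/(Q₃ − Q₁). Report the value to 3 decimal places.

0.543

numerator: Q₃ + Q₁ − 2Q₂ = 79.0 + 68.5 − 2×70.9 = 5.7000
denominator: Q₃ − Q₁ = 79.0 − 68.5 = 10.5000
Bowley skewness = 5.7000 / 10.5000 ≈ 0.543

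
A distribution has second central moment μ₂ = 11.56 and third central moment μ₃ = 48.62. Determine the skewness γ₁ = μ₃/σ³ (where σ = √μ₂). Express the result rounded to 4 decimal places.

1.2370

σ = √μ₂ = √11.56 = 3.40000
σ³ = μ₂^(3/2) = 39.30400
γ₁ = μ₃/σ³ = 48.62 / 39.30400 ≈ 1.2370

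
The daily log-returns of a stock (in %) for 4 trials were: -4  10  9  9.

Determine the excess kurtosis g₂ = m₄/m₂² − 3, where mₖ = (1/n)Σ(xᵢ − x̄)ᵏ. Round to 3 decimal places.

-0.679

x̄ = 6.0000
Σ(xᵢ − x̄)² = 134.0000 ⇒ m₂ = 33.50000
Σ(xᵢ − x̄)⁴ = 10418.0000 ⇒ m₄ = 2604.50000
m₂² = 1122.25000
g₂ = m₄/m₂² − 3 = 2.32078 − 3 ≈ -0.679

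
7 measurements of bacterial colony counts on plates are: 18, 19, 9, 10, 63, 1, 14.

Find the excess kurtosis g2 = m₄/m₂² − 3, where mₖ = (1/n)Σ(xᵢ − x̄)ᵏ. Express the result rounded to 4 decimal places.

x̄ = 19.1429
Σ(xᵢ − x̄)² = 2466.8571 ⇒ m₂ = 352.40816
Σ(xᵢ − x̄)⁴ = 3826277.0729 ⇒ m₄ = 546611.01041
m₂² = 124191.51354
g2 = m₄/m₂² − 3 = 4.40136 − 3 ≈ 1.4014

1.4014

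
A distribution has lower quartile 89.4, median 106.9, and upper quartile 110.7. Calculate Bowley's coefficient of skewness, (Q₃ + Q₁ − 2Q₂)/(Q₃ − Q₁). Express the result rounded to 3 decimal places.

numerator: Q₃ + Q₁ − 2Q₂ = 110.7 + 89.4 − 2×106.9 = -13.7000
denominator: Q₃ − Q₁ = 110.7 − 89.4 = 21.3000
Bowley skewness = -13.7000 / 21.3000 ≈ -0.643

-0.643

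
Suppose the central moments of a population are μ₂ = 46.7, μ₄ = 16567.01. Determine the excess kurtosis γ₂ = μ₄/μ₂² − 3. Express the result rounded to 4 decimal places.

μ₂² = 46.7² = 2180.89000
μ₄/μ₂² = 16567.01 / 2180.89000 = 7.59644
γ₂ = 7.59644 − 3 ≈ 4.5964

4.5964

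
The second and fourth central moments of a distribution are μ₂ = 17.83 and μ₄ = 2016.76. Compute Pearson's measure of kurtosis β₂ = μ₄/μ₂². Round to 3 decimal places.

6.344

μ₂² = 17.83² = 317.90890
μ₄/μ₂² = 2016.76 / 317.90890 = 6.34383
β₂ ≈ 6.344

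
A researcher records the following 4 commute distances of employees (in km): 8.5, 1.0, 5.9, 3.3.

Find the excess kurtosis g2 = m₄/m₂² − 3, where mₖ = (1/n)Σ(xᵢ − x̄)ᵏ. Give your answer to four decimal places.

x̄ = 4.6750
Σ(xᵢ − x̄)² = 31.5275 ⇒ m₂ = 7.88188
Σ(xᵢ − x̄)⁴ = 402.2834 ⇒ m₄ = 100.57086
m₂² = 62.12395
g2 = m₄/m₂² − 3 = 1.61887 − 3 ≈ -1.3811

-1.3811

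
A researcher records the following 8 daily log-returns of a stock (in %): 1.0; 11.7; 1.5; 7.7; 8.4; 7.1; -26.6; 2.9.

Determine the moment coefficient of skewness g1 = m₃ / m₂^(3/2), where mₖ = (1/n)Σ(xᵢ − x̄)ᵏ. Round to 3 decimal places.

x̄ = (1.0 + 11.7 + 1.5 + 7.7 + 8.4 + 7.1 - 26.6 + 2.9) / 8 = 1.7125
deviations (xᵢ − x̄): -0.7125, 9.9875, -0.2125, 5.9875, 6.6875, 5.3875, -28.3125, 1.1875
Σ(xᵢ − x̄)² = 1012.9088 ⇒ m₂ = 1012.9088/8 = 126.61359
Σ(xᵢ − x̄)³ = -21027.5671 ⇒ m₃ = -21027.5671/8 = -2628.44589
m₂^(3/2) = 126.61359^(1.5) = 1424.69042
g1 = m₃ / m₂^(3/2) = -2628.44589 / 1424.69042 ≈ -1.845

-1.845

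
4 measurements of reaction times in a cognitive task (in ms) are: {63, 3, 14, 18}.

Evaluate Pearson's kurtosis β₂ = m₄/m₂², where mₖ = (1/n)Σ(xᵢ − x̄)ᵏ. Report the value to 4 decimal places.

2.2056

x̄ = 24.5000
Σ(xᵢ − x̄)² = 2097.0000 ⇒ m₂ = 524.25000
Σ(xᵢ − x̄)⁴ = 2424680.2500 ⇒ m₄ = 606170.06250
m₂² = 274838.06250
β₂ = m₄/m₂² = 606170.06250 / 274838.06250 ≈ 2.2056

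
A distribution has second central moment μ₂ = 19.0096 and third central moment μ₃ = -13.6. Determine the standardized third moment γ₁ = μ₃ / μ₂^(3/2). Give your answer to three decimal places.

-0.164

σ = √μ₂ = √19.0096 = 4.36000
σ³ = μ₂^(3/2) = 82.88186
γ₁ = μ₃/σ³ = -13.6 / 82.88186 ≈ -0.164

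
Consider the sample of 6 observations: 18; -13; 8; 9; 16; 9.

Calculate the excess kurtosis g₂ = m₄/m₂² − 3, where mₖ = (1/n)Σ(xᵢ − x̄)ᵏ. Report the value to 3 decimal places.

0.316

x̄ = 7.8333
Σ(xᵢ − x̄)² = 606.8333 ⇒ m₂ = 101.13889
Σ(xᵢ − x̄)⁴ = 203515.4861 ⇒ m₄ = 33919.24769
m₂² = 10229.07485
g₂ = m₄/m₂² − 3 = 3.31596 − 3 ≈ 0.316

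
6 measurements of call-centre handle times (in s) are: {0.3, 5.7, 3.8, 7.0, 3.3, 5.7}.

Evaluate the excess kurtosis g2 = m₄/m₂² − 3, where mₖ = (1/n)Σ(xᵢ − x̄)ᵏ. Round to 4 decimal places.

-0.6452

x̄ = 4.3000
Σ(xᵢ − x̄)² = 28.4600 ⇒ m₂ = 4.74333
Σ(xᵢ − x̄)⁴ = 317.8898 ⇒ m₄ = 52.98163
m₂² = 22.49921
g2 = m₄/m₂² − 3 = 2.35482 − 3 ≈ -0.6452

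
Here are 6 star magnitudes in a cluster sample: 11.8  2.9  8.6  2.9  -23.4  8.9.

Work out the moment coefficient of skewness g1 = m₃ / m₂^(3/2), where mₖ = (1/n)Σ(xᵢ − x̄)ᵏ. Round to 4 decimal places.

x̄ = (11.8 + 2.9 + 8.6 + 2.9 - 23.4 + 8.9) / 6 = 1.9500
deviations (xᵢ − x̄): 9.8500, 0.9500, 6.6500, 0.9500, -25.3500, 6.9500
Σ(xᵢ − x̄)² = 833.9750 ⇒ m₂ = 833.9750/6 = 138.99583
Σ(xᵢ − x̄)³ = -14703.3120 ⇒ m₃ = -14703.3120/6 = -2450.55200
m₂^(3/2) = 138.99583^(1.5) = 1638.71215
g1 = m₃ / m₂^(3/2) = -2450.55200 / 1638.71215 ≈ -1.4954

-1.4954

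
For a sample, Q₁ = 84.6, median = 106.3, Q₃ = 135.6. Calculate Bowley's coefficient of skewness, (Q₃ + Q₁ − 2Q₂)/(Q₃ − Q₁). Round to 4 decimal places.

0.1490

numerator: Q₃ + Q₁ − 2Q₂ = 135.6 + 84.6 − 2×106.3 = 7.6000
denominator: Q₃ − Q₁ = 135.6 − 84.6 = 51.0000
Bowley skewness = 7.6000 / 51.0000 ≈ 0.1490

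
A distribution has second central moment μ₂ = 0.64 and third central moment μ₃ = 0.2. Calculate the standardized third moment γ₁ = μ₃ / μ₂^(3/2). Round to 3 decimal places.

0.391

σ = √μ₂ = √0.64 = 0.80000
σ³ = μ₂^(3/2) = 0.51200
γ₁ = μ₃/σ³ = 0.2 / 0.51200 ≈ 0.391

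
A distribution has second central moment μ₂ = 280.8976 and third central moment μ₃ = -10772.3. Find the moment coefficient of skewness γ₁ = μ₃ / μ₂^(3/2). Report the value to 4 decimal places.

-2.2882

σ = √μ₂ = √280.8976 = 16.76000
σ³ = μ₂^(3/2) = 4707.84378
γ₁ = μ₃/σ³ = -10772.3 / 4707.84378 ≈ -2.2882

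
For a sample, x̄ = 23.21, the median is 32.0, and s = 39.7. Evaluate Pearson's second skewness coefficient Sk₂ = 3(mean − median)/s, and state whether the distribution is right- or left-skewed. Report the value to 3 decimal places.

-0.664, left-skewed

Sk₂ = 3(23.21 − 32.0) / 39.7 = 3 × -8.7900 / 39.7
    = -26.3700 / 39.7 ≈ -0.664
Sk₂ < 0 ⇒ mean < median ⇒ left-skewed (negative skew).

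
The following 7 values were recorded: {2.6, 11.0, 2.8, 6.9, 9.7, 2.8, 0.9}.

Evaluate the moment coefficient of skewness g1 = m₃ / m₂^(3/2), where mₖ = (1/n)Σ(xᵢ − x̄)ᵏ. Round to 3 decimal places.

x̄ = (2.6 + 11.0 + 2.8 + 6.9 + 9.7 + 2.8 + 0.9) / 7 = 5.2429
deviations (xᵢ − x̄): -2.6429, 5.7571, -2.4429, 1.6571, 4.4571, -2.4429, -4.3429
Σ(xᵢ − x̄)² = 93.5371 ⇒ m₂ = 93.5371/7 = 13.36245
Σ(xᵢ − x̄)³ = 154.3922 ⇒ m₃ = 154.3922/7 = 22.05603
m₂^(3/2) = 13.36245^(1.5) = 48.84601
g1 = m₃ / m₂^(3/2) = 22.05603 / 48.84601 ≈ 0.452

0.452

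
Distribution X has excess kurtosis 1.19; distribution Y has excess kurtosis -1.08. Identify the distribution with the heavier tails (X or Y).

Higher excess kurtosis ⇒ heavier tails relative to the normal distribution.
1.19 vs -1.08: the larger is 1.19, so X has heavier tails. (X is leptokurtic — heavier-than-normal tails; the other is platykurtic.)

X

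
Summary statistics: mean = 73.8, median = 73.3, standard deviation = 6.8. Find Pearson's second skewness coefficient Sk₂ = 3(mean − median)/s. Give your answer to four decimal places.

Sk₂ = 3(73.8 − 73.3) / 6.8 = 3 × 0.5000 / 6.8
    = 1.5000 / 6.8 ≈ 0.2206

0.2206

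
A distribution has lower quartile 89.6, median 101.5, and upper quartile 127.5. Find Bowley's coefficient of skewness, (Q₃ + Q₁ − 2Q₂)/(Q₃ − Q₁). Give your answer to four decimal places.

0.3720

numerator: Q₃ + Q₁ − 2Q₂ = 127.5 + 89.6 − 2×101.5 = 14.1000
denominator: Q₃ − Q₁ = 127.5 − 89.6 = 37.9000
Bowley skewness = 14.1000 / 37.9000 ≈ 0.3720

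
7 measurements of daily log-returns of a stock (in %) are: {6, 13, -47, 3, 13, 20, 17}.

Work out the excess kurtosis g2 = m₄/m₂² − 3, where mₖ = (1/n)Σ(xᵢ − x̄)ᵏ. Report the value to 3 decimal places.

1.578

x̄ = 3.5714
Σ(xᵢ − x̄)² = 3191.7143 ⇒ m₂ = 455.95918
Σ(xᵢ − x̄)⁴ = 6661852.8222 ⇒ m₄ = 951693.26031
m₂² = 207898.77718
g2 = m₄/m₂² − 3 = 4.57768 − 3 ≈ 1.578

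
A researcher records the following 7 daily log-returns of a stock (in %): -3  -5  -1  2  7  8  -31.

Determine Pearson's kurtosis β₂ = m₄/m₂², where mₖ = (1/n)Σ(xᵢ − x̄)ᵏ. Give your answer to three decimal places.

4.021

x̄ = -3.2857
Σ(xᵢ − x̄)² = 1037.4286 ⇒ m₂ = 148.20408
Σ(xᵢ − x̄)⁴ = 618181.1254 ⇒ m₄ = 88311.58934
m₂² = 21964.44981
β₂ = m₄/m₂² = 88311.58934 / 21964.44981 ≈ 4.021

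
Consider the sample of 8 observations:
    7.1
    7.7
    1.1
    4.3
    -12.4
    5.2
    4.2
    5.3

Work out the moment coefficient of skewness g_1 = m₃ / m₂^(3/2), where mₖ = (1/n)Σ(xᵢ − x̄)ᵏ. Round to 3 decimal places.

x̄ = (7.1 + 7.7 + 1.1 + 4.3 - 12.4 + 5.2 + 4.2 + 5.3) / 8 = 2.8125
deviations (xᵢ − x̄): 4.2875, 4.8875, -1.7125, 1.4875, -15.2125, 2.3875, 1.3875, 2.4875
Σ(xᵢ − x̄)² = 292.6488 ⇒ m₂ = 292.6488/8 = 36.58109
Σ(xᵢ − x̄)³ = -3294.9713 ⇒ m₃ = -3294.9713/8 = -411.87142
m₂^(3/2) = 36.58109^(1.5) = 221.25089
g_1 = m₃ / m₂^(3/2) = -411.87142 / 221.25089 ≈ -1.862

-1.862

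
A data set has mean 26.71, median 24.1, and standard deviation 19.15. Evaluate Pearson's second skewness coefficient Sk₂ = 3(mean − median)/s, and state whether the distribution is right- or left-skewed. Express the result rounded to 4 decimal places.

0.4089, right-skewed

Sk₂ = 3(26.71 − 24.1) / 19.15 = 3 × 2.6100 / 19.15
    = 7.8300 / 19.15 ≈ 0.4089
Sk₂ > 0 ⇒ mean > median ⇒ right-skewed (positive skew).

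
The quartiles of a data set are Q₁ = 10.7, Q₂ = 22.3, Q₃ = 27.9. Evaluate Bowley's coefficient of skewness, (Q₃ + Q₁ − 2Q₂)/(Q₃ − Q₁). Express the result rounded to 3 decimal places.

-0.349

numerator: Q₃ + Q₁ − 2Q₂ = 27.9 + 10.7 − 2×22.3 = -6.0000
denominator: Q₃ − Q₁ = 27.9 − 10.7 = 17.2000
Bowley skewness = -6.0000 / 17.2000 ≈ -0.349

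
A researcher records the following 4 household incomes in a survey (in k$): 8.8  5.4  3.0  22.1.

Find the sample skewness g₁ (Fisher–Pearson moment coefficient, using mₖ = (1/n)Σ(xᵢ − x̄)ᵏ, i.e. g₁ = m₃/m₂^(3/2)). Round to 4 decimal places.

0.8979

x̄ = (8.8 + 5.4 + 3.0 + 22.1) / 4 = 9.8250
deviations (xᵢ − x̄): -1.0250, -4.4250, -6.8250, 12.2750
Σ(xᵢ − x̄)² = 217.8875 ⇒ m₂ = 217.8875/4 = 54.47188
Σ(xᵢ − x̄)³ = 1443.9094 ⇒ m₃ = 1443.9094/4 = 360.97734
m₂^(3/2) = 54.47188^(1.5) = 402.03002
g₁ = m₃ / m₂^(3/2) = 360.97734 / 402.03002 ≈ 0.8979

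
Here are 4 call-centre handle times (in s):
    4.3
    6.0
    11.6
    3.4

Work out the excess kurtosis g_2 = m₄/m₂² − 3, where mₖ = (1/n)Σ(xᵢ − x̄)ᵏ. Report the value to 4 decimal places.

-0.9014

x̄ = 6.3250
Σ(xᵢ − x̄)² = 40.5875 ⇒ m₂ = 10.14688
Σ(xᵢ − x̄)⁴ = 864.2904 ⇒ m₄ = 216.07260
m₂² = 102.95907
g_2 = m₄/m₂² − 3 = 2.09863 − 3 ≈ -0.9014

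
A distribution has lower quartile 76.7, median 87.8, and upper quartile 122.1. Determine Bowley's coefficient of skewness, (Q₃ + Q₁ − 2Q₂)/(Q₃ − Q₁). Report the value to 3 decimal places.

numerator: Q₃ + Q₁ − 2Q₂ = 122.1 + 76.7 − 2×87.8 = 23.2000
denominator: Q₃ − Q₁ = 122.1 − 76.7 = 45.4000
Bowley skewness = 23.2000 / 45.4000 ≈ 0.511

0.511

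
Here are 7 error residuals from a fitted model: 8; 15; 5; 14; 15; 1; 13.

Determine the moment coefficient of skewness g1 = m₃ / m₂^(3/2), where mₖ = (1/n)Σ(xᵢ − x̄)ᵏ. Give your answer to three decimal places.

-0.632

x̄ = (8 + 15 + 5 + 14 + 15 + 1 + 13) / 7 = 10.1429
deviations (xᵢ − x̄): -2.1429, 4.8571, -5.1429, 3.8571, 4.8571, -9.1429, 2.8571
Σ(xᵢ − x̄)² = 184.8571 ⇒ m₂ = 184.8571/7 = 26.40816
Σ(xᵢ − x̄)³ = -600.2449 ⇒ m₃ = -600.2449/7 = -85.74927
m₂^(3/2) = 26.40816^(1.5) = 135.70858
g1 = m₃ / m₂^(3/2) = -85.74927 / 135.70858 ≈ -0.632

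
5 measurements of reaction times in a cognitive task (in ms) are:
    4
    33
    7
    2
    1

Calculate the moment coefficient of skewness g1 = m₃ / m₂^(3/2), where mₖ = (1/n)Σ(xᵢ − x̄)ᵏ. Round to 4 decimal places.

1.3941

x̄ = (4 + 33 + 7 + 2 + 1) / 5 = 9.4000
deviations (xᵢ − x̄): -5.4000, 23.6000, -2.4000, -7.4000, -8.4000
Σ(xᵢ − x̄)² = 717.2000 ⇒ m₂ = 717.2000/5 = 143.44000
Σ(xᵢ − x̄)³ = 11975.0400 ⇒ m₃ = 11975.0400/5 = 2395.00800
m₂^(3/2) = 143.44000^(1.5) = 1717.92981
g1 = m₃ / m₂^(3/2) = 2395.00800 / 1717.92981 ≈ 1.3941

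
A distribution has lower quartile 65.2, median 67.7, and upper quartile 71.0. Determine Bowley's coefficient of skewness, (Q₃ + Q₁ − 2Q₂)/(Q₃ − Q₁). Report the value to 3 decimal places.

0.138

numerator: Q₃ + Q₁ − 2Q₂ = 71.0 + 65.2 − 2×67.7 = 0.8000
denominator: Q₃ − Q₁ = 71.0 − 65.2 = 5.8000
Bowley skewness = 0.8000 / 5.8000 ≈ 0.138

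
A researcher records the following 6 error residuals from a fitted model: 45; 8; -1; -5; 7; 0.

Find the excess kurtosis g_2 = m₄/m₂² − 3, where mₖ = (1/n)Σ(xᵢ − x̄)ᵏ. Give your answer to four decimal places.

0.6963

x̄ = 9.0000
Σ(xᵢ − x̄)² = 1678.0000 ⇒ m₂ = 279.66667
Σ(xᵢ − x̄)⁴ = 1734610.0000 ⇒ m₄ = 289101.66667
m₂² = 78213.44444
g_2 = m₄/m₂² − 3 = 3.69632 − 3 ≈ 0.6963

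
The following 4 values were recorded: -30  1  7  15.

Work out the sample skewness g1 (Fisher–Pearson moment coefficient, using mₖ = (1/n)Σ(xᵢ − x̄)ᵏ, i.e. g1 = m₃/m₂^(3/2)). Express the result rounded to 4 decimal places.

x̄ = (-30 + 1 + 7 + 15) / 4 = -1.7500
deviations (xᵢ − x̄): -28.2500, 2.7500, 8.7500, 16.7500
Σ(xᵢ − x̄)² = 1162.7500 ⇒ m₂ = 1162.7500/4 = 290.68750
Σ(xᵢ − x̄)³ = -17155.1250 ⇒ m₃ = -17155.1250/4 = -4288.78125
m₂^(3/2) = 290.68750^(1.5) = 4956.09400
g1 = m₃ / m₂^(3/2) = -4288.78125 / 4956.09400 ≈ -0.8654

-0.8654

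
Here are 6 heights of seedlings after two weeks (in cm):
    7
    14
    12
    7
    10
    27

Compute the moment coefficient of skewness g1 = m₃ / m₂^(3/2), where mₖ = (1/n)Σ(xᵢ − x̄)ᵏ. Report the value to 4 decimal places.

1.2755

x̄ = (7 + 14 + 12 + 7 + 10 + 27) / 6 = 12.8333
deviations (xᵢ − x̄): -5.8333, 1.1667, -0.8333, -5.8333, -2.8333, 14.1667
Σ(xᵢ − x̄)² = 278.8333 ⇒ m₂ = 278.8333/6 = 46.47222
Σ(xᵢ − x̄)³ = 2424.4444 ⇒ m₃ = 2424.4444/6 = 404.07407
m₂^(3/2) = 46.47222^(1.5) = 316.80364
g1 = m₃ / m₂^(3/2) = 404.07407 / 316.80364 ≈ 1.2755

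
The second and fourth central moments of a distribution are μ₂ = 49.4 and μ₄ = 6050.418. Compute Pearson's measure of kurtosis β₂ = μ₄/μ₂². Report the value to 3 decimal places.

2.479

μ₂² = 49.4² = 2440.36000
μ₄/μ₂² = 6050.418 / 2440.36000 = 2.47931
β₂ ≈ 2.479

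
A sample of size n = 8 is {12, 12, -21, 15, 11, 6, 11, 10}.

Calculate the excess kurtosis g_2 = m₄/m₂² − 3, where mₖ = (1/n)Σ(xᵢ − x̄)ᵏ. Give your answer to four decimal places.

2.6188

x̄ = 7.0000
Σ(xᵢ − x̄)² = 940.0000 ⇒ m₂ = 117.50000
Σ(xᵢ − x̄)⁴ = 620596.0000 ⇒ m₄ = 77574.50000
m₂² = 13806.25000
g_2 = m₄/m₂² − 3 = 5.61880 − 3 ≈ 2.6188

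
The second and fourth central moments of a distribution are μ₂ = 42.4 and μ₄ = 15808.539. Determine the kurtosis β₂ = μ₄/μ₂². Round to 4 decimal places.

μ₂² = 42.4² = 1797.76000
μ₄/μ₂² = 15808.539 / 1797.76000 = 8.79346
β₂ ≈ 8.7935

8.7935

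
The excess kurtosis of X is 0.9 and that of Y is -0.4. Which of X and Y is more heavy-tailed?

X

Higher excess kurtosis ⇒ heavier tails relative to the normal distribution.
0.9 vs -0.4: the larger is 0.9, so X has heavier tails. (X is leptokurtic — heavier-than-normal tails; the other is platykurtic.)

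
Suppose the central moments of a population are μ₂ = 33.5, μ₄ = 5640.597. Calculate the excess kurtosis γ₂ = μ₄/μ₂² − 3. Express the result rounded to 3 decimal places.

μ₂² = 33.5² = 1122.25000
μ₄/μ₂² = 5640.597 / 1122.25000 = 5.02615
γ₂ = 5.02615 − 3 ≈ 2.026

2.026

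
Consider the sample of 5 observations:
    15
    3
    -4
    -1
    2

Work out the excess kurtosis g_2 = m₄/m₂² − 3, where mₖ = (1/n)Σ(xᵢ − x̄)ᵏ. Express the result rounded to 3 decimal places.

-0.348

x̄ = 3.0000
Σ(xᵢ − x̄)² = 210.0000 ⇒ m₂ = 42.00000
Σ(xᵢ − x̄)⁴ = 23394.0000 ⇒ m₄ = 4678.80000
m₂² = 1764.00000
g_2 = m₄/m₂² − 3 = 2.65238 − 3 ≈ -0.348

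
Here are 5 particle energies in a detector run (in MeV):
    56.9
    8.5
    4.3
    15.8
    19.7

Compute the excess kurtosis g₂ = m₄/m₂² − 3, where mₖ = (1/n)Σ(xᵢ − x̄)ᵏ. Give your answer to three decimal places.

x̄ = 21.0400
Σ(xᵢ − x̄)² = 1752.6720 ⇒ m₂ = 350.53440
Σ(xᵢ − x̄)⁴ = 1757653.3723 ⇒ m₄ = 351530.67447
m₂² = 122874.36558
g₂ = m₄/m₂² − 3 = 2.86090 − 3 ≈ -0.139

-0.139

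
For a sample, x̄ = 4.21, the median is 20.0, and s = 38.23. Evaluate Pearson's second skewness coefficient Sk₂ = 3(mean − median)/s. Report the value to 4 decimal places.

Sk₂ = 3(4.21 − 20.0) / 38.23 = 3 × -15.7900 / 38.23
    = -47.3700 / 38.23 ≈ -1.2391

-1.2391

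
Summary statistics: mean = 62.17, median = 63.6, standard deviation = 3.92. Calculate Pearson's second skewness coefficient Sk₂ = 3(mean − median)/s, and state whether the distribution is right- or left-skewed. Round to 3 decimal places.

Sk₂ = 3(62.17 − 63.6) / 3.92 = 3 × -1.4300 / 3.92
    = -4.2900 / 3.92 ≈ -1.094
Sk₂ < 0 ⇒ mean < median ⇒ left-skewed (negative skew).

-1.094, left-skewed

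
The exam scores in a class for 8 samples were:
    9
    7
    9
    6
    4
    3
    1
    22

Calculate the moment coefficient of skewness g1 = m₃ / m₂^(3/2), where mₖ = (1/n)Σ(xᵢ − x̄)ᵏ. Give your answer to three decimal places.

1.437

x̄ = (9 + 7 + 9 + 6 + 4 + 3 + 1 + 22) / 8 = 7.6250
deviations (xᵢ − x̄): 1.3750, -0.6250, 1.3750, -1.6250, -3.6250, -4.6250, -6.6250, 14.3750
Σ(xᵢ − x̄)² = 291.8750 ⇒ m₂ = 291.8750/8 = 36.48438
Σ(xᵢ − x̄)³ = 2533.7813 ⇒ m₃ = 2533.7813/8 = 316.72266
m₂^(3/2) = 36.48438^(1.5) = 220.37401
g1 = m₃ / m₂^(3/2) = 316.72266 / 220.37401 ≈ 1.437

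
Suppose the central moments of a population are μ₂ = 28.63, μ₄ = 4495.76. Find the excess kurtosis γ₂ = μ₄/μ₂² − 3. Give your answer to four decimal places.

μ₂² = 28.63² = 819.67690
μ₄/μ₂² = 4495.76 / 819.67690 = 5.48480
γ₂ = 5.48480 − 3 ≈ 2.4848

2.4848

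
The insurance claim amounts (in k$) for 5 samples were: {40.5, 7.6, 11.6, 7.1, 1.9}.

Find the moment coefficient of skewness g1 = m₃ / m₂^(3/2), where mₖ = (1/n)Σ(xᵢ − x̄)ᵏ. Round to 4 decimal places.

1.3110

x̄ = (40.5 + 7.6 + 11.6 + 7.1 + 1.9) / 5 = 13.7400
deviations (xᵢ − x̄): 26.7600, -6.1400, -2.1400, -6.6400, -11.8400
Σ(xᵢ − x̄)² = 942.6520 ⇒ m₂ = 942.6520/5 = 188.53040
Σ(xᵢ − x̄)³ = 16968.9434 ⇒ m₃ = 16968.9434/5 = 3393.78869
m₂^(3/2) = 188.53040^(1.5) = 2588.64254
g1 = m₃ / m₂^(3/2) = 3393.78869 / 2588.64254 ≈ 1.3110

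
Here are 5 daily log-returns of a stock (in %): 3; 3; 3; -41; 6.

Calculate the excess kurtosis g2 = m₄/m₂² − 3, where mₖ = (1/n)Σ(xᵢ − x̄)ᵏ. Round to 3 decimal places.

0.230

x̄ = -5.2000
Σ(xᵢ − x̄)² = 1608.8000 ⇒ m₂ = 321.76000
Σ(xᵢ − x̄)⁴ = 1671899.9360 ⇒ m₄ = 334379.98720
m₂² = 103529.49760
g2 = m₄/m₂² − 3 = 3.22980 − 3 ≈ 0.230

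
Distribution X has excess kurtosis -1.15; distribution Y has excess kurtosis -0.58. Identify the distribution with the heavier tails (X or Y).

Higher excess kurtosis ⇒ heavier tails relative to the normal distribution.
-1.15 vs -0.58: the larger is -0.58, so Y has heavier tails.

Y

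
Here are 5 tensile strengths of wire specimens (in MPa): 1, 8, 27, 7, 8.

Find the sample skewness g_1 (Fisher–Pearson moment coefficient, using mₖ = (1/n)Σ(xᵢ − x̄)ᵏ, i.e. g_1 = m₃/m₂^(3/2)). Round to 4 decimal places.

x̄ = (1 + 8 + 27 + 7 + 8) / 5 = 10.2000
deviations (xᵢ − x̄): -9.2000, -2.2000, 16.8000, -3.2000, -2.2000
Σ(xᵢ − x̄)² = 386.8000 ⇒ m₂ = 386.8000/5 = 77.36000
Σ(xᵢ − x̄)³ = 3908.8800 ⇒ m₃ = 3908.8800/5 = 781.77600
m₂^(3/2) = 77.36000^(1.5) = 680.41627
g_1 = m₃ / m₂^(3/2) = 781.77600 / 680.41627 ≈ 1.1490

1.1490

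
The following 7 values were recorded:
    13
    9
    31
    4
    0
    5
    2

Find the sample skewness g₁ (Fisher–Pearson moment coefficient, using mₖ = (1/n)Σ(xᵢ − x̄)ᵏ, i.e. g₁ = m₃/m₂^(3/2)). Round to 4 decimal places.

x̄ = (13 + 9 + 31 + 4 + 0 + 5 + 2) / 7 = 9.1429
deviations (xᵢ − x̄): 3.8571, -0.1429, 21.8571, -5.1429, -9.1429, -4.1429, -7.1429
Σ(xᵢ − x̄)² = 670.8571 ⇒ m₂ = 670.8571/7 = 95.83673
Σ(xᵢ − x̄)³ = 9163.4694 ⇒ m₃ = 9163.4694/7 = 1309.06706
m₂^(3/2) = 95.83673^(1.5) = 938.20558
g₁ = m₃ / m₂^(3/2) = 1309.06706 / 938.20558 ≈ 1.3953

1.3953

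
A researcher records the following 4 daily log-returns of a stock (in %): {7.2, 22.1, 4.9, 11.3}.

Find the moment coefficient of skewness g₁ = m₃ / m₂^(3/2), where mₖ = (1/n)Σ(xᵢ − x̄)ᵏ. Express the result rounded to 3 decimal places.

0.772

x̄ = (7.2 + 22.1 + 4.9 + 11.3) / 4 = 11.3750
deviations (xᵢ − x̄): -4.1750, 10.7250, -6.4750, -0.0750
Σ(xᵢ − x̄)² = 174.3875 ⇒ m₂ = 174.3875/4 = 43.59688
Σ(xᵢ − x̄)³ = 889.4081 ⇒ m₃ = 889.4081/4 = 222.35203
m₂^(3/2) = 43.59688^(1.5) = 287.86114
g₁ = m₃ / m₂^(3/2) = 222.35203 / 287.86114 ≈ 0.772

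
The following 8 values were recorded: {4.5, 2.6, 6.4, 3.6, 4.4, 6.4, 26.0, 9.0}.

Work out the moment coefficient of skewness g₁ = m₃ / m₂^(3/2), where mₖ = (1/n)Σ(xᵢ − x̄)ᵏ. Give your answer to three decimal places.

x̄ = (4.5 + 2.6 + 6.4 + 3.6 + 4.4 + 6.4 + 26.0 + 9.0) / 8 = 7.8625
deviations (xᵢ − x̄): -3.3625, -5.2625, -1.4625, -4.2625, -3.4625, -1.4625, 18.1375, 1.1375
Σ(xᵢ − x̄)² = 403.6987 ⇒ m₂ = 403.6987/8 = 50.46234
Σ(xᵢ − x̄)³ = 5659.1755 ⇒ m₃ = 5659.1755/8 = 707.39694
m₂^(3/2) = 50.46234^(1.5) = 358.46861
g₁ = m₃ / m₂^(3/2) = 707.39694 / 358.46861 ≈ 1.973

1.973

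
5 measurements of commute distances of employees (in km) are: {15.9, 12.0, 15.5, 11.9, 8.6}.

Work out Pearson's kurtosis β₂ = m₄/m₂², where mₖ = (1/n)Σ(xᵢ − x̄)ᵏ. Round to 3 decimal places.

1.759

x̄ = 12.7800
Σ(xᵢ − x̄)² = 35.9880 ⇒ m₂ = 7.19760
Σ(xᵢ − x̄)⁴ = 455.7495 ⇒ m₄ = 91.14989
m₂² = 51.80545
β₂ = m₄/m₂² = 91.14989 / 51.80545 ≈ 1.759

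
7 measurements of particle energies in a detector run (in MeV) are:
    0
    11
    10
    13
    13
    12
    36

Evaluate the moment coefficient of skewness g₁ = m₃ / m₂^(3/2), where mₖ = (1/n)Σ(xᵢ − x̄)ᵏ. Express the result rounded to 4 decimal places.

1.2197

x̄ = (0 + 11 + 10 + 13 + 13 + 12 + 36) / 7 = 13.5714
deviations (xᵢ − x̄): -13.5714, -2.5714, -3.5714, -0.5714, -0.5714, -1.5714, 22.4286
Σ(xᵢ − x̄)² = 709.7143 ⇒ m₂ = 709.7143/7 = 101.38776
Σ(xᵢ − x̄)³ = 8716.0408 ⇒ m₃ = 8716.0408/7 = 1245.14869
m₂^(3/2) = 101.38776^(1.5) = 1020.88838
g₁ = m₃ / m₂^(3/2) = 1245.14869 / 1020.88838 ≈ 1.2197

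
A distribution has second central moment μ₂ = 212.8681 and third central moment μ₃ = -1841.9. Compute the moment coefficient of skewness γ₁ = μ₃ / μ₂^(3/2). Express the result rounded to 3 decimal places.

σ = √μ₂ = √212.8681 = 14.59000
σ³ = μ₂^(3/2) = 3105.74558
γ₁ = μ₃/σ³ = -1841.9 / 3105.74558 ≈ -0.593

-0.593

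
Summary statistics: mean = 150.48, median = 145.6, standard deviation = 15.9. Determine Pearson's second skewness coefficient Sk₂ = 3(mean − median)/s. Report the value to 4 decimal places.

Sk₂ = 3(150.48 − 145.6) / 15.9 = 3 × 4.8800 / 15.9
    = 14.6400 / 15.9 ≈ 0.9208

0.9208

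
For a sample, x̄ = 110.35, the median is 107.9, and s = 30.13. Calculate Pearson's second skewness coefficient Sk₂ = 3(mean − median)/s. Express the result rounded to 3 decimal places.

0.244

Sk₂ = 3(110.35 − 107.9) / 30.13 = 3 × 2.4500 / 30.13
    = 7.3500 / 30.13 ≈ 0.244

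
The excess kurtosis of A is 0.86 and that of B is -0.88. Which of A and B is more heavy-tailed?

Higher excess kurtosis ⇒ heavier tails relative to the normal distribution.
0.86 vs -0.88: the larger is 0.86, so A has heavier tails. (A is leptokurtic — heavier-than-normal tails; the other is platykurtic.)

A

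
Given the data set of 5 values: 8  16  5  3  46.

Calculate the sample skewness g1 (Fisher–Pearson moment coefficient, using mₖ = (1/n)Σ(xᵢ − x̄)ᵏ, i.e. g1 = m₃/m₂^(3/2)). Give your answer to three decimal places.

x̄ = (8 + 16 + 5 + 3 + 46) / 5 = 15.6000
deviations (xᵢ − x̄): -7.6000, 0.4000, -10.6000, -12.6000, 30.4000
Σ(xᵢ − x̄)² = 1253.2000 ⇒ m₂ = 1253.2000/5 = 250.64000
Σ(xᵢ − x̄)³ = 24464.1600 ⇒ m₃ = 24464.1600/5 = 4892.83200
m₂^(3/2) = 250.64000^(1.5) = 3968.03572
g1 = m₃ / m₂^(3/2) = 4892.83200 / 3968.03572 ≈ 1.233

1.233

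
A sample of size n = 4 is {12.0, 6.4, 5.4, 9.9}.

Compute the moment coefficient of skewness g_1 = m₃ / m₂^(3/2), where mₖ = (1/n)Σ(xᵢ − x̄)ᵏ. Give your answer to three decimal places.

x̄ = (12.0 + 6.4 + 5.4 + 9.9) / 4 = 8.4250
deviations (xᵢ − x̄): 3.5750, -2.0250, -3.0250, 1.4750
Σ(xᵢ − x̄)² = 28.2075 ⇒ m₂ = 28.2075/4 = 7.05187
Σ(xᵢ − x̄)³ = 12.9154 ⇒ m₃ = 12.9154/4 = 3.22884
m₂^(3/2) = 7.05187^(1.5) = 18.72651
g_1 = m₃ / m₂^(3/2) = 3.22884 / 18.72651 ≈ 0.172

0.172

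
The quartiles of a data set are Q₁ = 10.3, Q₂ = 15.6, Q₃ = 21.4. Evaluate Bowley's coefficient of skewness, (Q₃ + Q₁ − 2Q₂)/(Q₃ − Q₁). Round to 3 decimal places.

0.045

numerator: Q₃ + Q₁ − 2Q₂ = 21.4 + 10.3 − 2×15.6 = 0.5000
denominator: Q₃ − Q₁ = 21.4 − 10.3 = 11.1000
Bowley skewness = 0.5000 / 11.1000 ≈ 0.045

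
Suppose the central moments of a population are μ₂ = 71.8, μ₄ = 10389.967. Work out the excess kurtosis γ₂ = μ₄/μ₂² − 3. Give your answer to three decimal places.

μ₂² = 71.8² = 5155.24000
μ₄/μ₂² = 10389.967 / 5155.24000 = 2.01542
γ₂ = 2.01542 − 3 ≈ -0.985

-0.985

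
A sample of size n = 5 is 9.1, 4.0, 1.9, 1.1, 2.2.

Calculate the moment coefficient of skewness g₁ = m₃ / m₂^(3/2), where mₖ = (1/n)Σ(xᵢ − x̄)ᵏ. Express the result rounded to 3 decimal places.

1.135

x̄ = (9.1 + 4.0 + 1.9 + 1.1 + 2.2) / 5 = 3.6600
deviations (xᵢ − x̄): 5.4400, 0.3400, -1.7600, -2.5600, -1.4600
Σ(xᵢ − x̄)² = 41.4920 ⇒ m₂ = 41.4920/5 = 8.29840
Σ(xᵢ − x̄)³ = 135.6874 ⇒ m₃ = 135.6874/5 = 27.13747
m₂^(3/2) = 8.29840^(1.5) = 23.90515
g₁ = m₃ / m₂^(3/2) = 27.13747 / 23.90515 ≈ 1.135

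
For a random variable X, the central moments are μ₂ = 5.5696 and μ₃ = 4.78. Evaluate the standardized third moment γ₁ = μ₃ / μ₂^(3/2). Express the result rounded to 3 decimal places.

0.364

σ = √μ₂ = √5.5696 = 2.36000
σ³ = μ₂^(3/2) = 13.14426
γ₁ = μ₃/σ³ = 4.78 / 13.14426 ≈ 0.364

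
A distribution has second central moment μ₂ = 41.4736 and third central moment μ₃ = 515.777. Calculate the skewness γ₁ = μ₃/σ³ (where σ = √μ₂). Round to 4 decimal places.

σ = √μ₂ = √41.4736 = 6.44000
σ³ = μ₂^(3/2) = 267.08998
γ₁ = μ₃/σ³ = 515.777 / 267.08998 ≈ 1.9311

1.9311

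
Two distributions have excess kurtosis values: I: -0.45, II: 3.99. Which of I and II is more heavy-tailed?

Higher excess kurtosis ⇒ heavier tails relative to the normal distribution.
-0.45 vs 3.99: the larger is 3.99, so II has heavier tails. (II is leptokurtic — heavier-than-normal tails; the other is platykurtic.)

II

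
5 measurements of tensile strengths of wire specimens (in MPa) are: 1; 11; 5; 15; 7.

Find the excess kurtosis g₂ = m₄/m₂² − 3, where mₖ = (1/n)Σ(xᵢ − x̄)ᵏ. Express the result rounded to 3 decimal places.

x̄ = 7.8000
Σ(xᵢ − x̄)² = 116.8000 ⇒ m₂ = 23.36000
Σ(xᵢ − x̄)⁴ = 4992.2560 ⇒ m₄ = 998.45120
m₂² = 545.68960
g₂ = m₄/m₂² − 3 = 1.82971 − 3 ≈ -1.170

-1.170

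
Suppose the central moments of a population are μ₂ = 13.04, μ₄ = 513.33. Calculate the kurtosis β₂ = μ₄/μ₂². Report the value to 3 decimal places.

3.019

μ₂² = 13.04² = 170.04160
μ₄/μ₂² = 513.33 / 170.04160 = 3.01885
β₂ ≈ 3.019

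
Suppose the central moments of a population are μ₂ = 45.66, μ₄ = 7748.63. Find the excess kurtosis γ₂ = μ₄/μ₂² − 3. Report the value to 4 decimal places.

0.7167

μ₂² = 45.66² = 2084.83560
μ₄/μ₂² = 7748.63 / 2084.83560 = 3.71666
γ₂ = 3.71666 − 3 ≈ 0.7167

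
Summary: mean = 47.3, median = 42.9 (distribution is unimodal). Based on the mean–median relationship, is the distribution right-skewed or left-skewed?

right-skewed

mean − median = 47.3 − 42.9 = 4.4
mean > median ⇒ the longer tail is on the right ⇒ right-skewed (positively skewed).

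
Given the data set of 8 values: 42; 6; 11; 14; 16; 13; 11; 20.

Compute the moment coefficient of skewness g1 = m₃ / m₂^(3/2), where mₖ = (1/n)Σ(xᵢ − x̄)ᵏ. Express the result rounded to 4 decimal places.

1.6786

x̄ = (42 + 6 + 11 + 14 + 16 + 13 + 11 + 20) / 8 = 16.6250
deviations (xᵢ − x̄): 25.3750, -10.6250, -5.6250, -2.6250, -0.6250, -3.6250, -5.6250, 3.3750
Σ(xᵢ − x̄)² = 851.8750 ⇒ m₂ = 851.8750/8 = 106.48438
Σ(xᵢ − x̄)³ = 14755.7813 ⇒ m₃ = 14755.7813/8 = 1844.47266
m₂^(3/2) = 106.48438^(1.5) = 1098.82575
g1 = m₃ / m₂^(3/2) = 1844.47266 / 1098.82575 ≈ 1.6786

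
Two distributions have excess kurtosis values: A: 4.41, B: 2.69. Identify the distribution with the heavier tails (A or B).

A

Higher excess kurtosis ⇒ heavier tails relative to the normal distribution.
4.41 vs 2.69: the larger is 4.41, so A has heavier tails.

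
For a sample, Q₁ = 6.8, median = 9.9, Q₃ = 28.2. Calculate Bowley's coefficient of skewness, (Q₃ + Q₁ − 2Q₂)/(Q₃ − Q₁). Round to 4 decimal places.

0.7103

numerator: Q₃ + Q₁ − 2Q₂ = 28.2 + 6.8 − 2×9.9 = 15.2000
denominator: Q₃ − Q₁ = 28.2 − 6.8 = 21.4000
Bowley skewness = 15.2000 / 21.4000 ≈ 0.7103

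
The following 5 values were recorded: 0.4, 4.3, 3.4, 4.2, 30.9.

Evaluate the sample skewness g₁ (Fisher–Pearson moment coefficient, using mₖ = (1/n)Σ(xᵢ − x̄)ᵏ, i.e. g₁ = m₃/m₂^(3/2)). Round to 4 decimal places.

1.4383

x̄ = (0.4 + 4.3 + 3.4 + 4.2 + 30.9) / 5 = 8.6400
deviations (xᵢ − x̄): -8.2400, -4.3400, -5.2400, -4.4400, 22.2600
Σ(xᵢ − x̄)² = 629.4120 ⇒ m₂ = 629.4120/5 = 125.88240
Σ(xᵢ − x̄)³ = 10157.3702 ⇒ m₃ = 10157.3702/5 = 2031.47405
m₂^(3/2) = 125.88240^(1.5) = 1412.36687
g₁ = m₃ / m₂^(3/2) = 2031.47405 / 1412.36687 ≈ 1.4383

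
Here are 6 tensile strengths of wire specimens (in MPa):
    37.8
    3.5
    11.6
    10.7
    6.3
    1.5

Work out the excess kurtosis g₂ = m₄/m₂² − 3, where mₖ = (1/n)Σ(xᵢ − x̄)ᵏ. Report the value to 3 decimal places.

x̄ = 11.9000
Σ(xᵢ − x̄)² = 882.4200 ⇒ m₂ = 147.07000
Σ(xᵢ − x̄)⁴ = 467648.8866 ⇒ m₄ = 77941.48110
m₂² = 21629.58490
g₂ = m₄/m₂² − 3 = 3.60347 − 3 ≈ 0.603

0.603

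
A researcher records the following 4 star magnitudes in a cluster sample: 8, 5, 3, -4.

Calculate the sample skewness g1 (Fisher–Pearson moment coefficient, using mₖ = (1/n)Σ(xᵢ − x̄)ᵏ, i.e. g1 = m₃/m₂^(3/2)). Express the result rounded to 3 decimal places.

x̄ = (8 + 5 + 3 - 4) / 4 = 3.0000
deviations (xᵢ − x̄): 5.0000, 2.0000, 0.0000, -7.0000
Σ(xᵢ − x̄)² = 78.0000 ⇒ m₂ = 78.0000/4 = 19.50000
Σ(xᵢ − x̄)³ = -210.0000 ⇒ m₃ = -210.0000/4 = -52.50000
m₂^(3/2) = 19.50000^(1.5) = 86.10967
g1 = m₃ / m₂^(3/2) = -52.50000 / 86.10967 ≈ -0.610

-0.610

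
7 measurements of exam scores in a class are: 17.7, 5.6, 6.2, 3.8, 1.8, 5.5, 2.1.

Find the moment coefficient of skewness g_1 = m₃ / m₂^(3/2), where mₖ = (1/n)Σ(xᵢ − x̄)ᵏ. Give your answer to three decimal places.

1.606

x̄ = (17.7 + 5.6 + 6.2 + 3.8 + 1.8 + 5.5 + 2.1) / 7 = 6.1000
deviations (xᵢ − x̄): 11.6000, -0.5000, 0.1000, -2.3000, -4.3000, -0.6000, -4.0000
Σ(xᵢ − x̄)² = 174.9600 ⇒ m₂ = 174.9600/7 = 24.99429
Σ(xᵢ − x̄)³ = 1404.8820 ⇒ m₃ = 1404.8820/7 = 200.69743
m₂^(3/2) = 24.99429^(1.5) = 124.95715
g_1 = m₃ / m₂^(3/2) = 200.69743 / 124.95715 ≈ 1.606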